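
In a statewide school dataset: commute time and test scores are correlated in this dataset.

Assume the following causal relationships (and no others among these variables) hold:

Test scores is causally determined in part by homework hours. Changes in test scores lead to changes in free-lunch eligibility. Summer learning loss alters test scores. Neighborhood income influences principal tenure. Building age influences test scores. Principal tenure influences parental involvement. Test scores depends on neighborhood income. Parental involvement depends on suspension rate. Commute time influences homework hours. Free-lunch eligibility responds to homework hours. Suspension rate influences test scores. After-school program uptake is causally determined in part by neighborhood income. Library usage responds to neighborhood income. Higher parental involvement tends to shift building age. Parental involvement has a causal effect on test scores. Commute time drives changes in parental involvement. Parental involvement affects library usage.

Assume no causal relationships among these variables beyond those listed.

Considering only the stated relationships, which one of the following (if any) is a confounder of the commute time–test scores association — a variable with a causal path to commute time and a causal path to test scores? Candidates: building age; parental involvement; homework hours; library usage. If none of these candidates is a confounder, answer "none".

none

None of the listed candidates has causal paths to both commute time and test scores in the stated relationships, so none is a common cause.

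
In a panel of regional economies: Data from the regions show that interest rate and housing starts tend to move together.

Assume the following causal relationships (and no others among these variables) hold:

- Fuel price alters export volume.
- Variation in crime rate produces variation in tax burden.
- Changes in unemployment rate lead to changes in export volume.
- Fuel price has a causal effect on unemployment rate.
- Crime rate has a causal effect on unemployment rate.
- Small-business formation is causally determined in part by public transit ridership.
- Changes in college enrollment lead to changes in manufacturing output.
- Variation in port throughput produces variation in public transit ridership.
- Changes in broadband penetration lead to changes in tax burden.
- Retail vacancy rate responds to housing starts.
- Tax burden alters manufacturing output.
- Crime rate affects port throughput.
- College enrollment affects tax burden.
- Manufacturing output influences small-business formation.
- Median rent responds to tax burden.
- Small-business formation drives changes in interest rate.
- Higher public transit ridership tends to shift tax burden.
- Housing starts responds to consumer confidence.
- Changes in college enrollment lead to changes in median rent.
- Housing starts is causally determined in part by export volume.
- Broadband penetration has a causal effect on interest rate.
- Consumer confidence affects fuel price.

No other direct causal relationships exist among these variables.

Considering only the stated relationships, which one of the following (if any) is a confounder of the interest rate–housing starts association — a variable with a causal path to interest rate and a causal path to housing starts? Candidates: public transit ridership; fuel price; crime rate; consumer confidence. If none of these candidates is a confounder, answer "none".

Crime rate causes interest rate (crime rate → tax burden → manufacturing output → small-business formation → interest rate) and also causes housing starts (crime rate → unemployment rate → export volume → housing starts); it is a common cause of both.
Each of the other candidates lacks a causal path to at least one of interest rate and housing starts, so they do not confound the relationship.

crime rate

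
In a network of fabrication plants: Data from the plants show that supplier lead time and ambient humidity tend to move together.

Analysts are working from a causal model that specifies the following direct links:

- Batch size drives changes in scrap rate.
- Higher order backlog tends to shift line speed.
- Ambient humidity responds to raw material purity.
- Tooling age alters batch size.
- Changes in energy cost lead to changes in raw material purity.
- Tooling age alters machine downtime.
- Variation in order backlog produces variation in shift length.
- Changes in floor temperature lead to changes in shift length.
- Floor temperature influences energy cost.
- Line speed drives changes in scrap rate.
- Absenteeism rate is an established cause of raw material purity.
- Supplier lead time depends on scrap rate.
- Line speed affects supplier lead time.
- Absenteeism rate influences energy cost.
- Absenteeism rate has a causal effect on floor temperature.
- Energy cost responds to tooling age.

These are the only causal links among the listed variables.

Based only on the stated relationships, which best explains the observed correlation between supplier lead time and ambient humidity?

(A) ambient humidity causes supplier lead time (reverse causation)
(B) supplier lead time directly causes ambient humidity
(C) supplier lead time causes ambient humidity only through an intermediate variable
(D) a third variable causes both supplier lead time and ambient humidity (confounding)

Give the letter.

D

Tooling age causes supplier lead time (tooling age → batch size → scrap rate → supplier lead time) and ambient humidity (tooling age → energy cost → raw material purity → ambient humidity) — a common cause creating the correlation.
There is no stated path from supplier lead time to ambient humidity or from ambient humidity to supplier lead time, so neither direct nor reverse causation applies.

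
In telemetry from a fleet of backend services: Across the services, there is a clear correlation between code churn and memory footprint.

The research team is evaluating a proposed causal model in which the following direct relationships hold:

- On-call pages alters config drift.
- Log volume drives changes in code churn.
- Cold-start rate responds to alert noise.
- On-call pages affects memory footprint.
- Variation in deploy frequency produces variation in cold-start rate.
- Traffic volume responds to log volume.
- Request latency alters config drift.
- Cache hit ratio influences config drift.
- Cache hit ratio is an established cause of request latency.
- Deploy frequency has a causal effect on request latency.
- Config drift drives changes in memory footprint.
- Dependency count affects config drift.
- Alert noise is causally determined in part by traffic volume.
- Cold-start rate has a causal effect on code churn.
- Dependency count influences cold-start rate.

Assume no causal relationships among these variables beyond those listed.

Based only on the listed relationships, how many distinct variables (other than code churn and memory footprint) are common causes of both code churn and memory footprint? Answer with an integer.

2

The common causes are: dependency count (to code churn via dependency count → cold-start rate → code churn; to memory footprint via dependency count → config drift → memory footprint); deploy frequency (to code churn via deploy frequency → cold-start rate → code churn; to memory footprint via deploy frequency → request latency → config drift → memory footprint).
Every other variable lacks a causal path to at least one of code churn and memory footprint.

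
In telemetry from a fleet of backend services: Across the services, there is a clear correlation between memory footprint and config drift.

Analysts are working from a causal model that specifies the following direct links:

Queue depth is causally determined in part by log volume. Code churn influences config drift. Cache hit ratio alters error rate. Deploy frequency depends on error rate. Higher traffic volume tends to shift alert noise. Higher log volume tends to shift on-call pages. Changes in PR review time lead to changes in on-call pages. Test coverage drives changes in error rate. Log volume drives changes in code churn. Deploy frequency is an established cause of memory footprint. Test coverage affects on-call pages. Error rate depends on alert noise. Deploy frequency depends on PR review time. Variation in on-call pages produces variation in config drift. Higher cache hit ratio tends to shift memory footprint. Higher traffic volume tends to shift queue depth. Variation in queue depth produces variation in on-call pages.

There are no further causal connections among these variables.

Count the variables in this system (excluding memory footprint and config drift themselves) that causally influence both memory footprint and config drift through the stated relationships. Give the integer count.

3

The common causes are: PR review time (to memory footprint via PR review time → deploy frequency → memory footprint; to config drift via PR review time → on-call pages → config drift); test coverage (to memory footprint via test coverage → error rate → deploy frequency → memory footprint; to config drift via test coverage → on-call pages → config drift); traffic volume (to memory footprint via traffic volume → alert noise → error rate → deploy frequency → memory footprint; to config drift via traffic volume → queue depth → on-call pages → config drift).
Every other variable lacks a causal path to at least one of memory footprint and config drift.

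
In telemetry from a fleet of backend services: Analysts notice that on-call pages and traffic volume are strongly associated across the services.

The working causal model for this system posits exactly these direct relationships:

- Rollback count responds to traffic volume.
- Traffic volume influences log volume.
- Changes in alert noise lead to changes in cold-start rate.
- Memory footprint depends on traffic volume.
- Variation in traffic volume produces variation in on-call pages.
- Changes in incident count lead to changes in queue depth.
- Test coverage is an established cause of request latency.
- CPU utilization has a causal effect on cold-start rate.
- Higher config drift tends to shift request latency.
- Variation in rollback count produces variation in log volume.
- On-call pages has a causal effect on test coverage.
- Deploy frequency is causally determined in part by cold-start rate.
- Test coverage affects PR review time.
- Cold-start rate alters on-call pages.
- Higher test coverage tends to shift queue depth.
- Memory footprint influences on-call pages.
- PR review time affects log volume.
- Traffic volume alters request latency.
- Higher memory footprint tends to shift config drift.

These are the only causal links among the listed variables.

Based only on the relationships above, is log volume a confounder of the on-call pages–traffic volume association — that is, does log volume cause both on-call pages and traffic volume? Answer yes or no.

no

Log volume has no stated causal path to either on-call pages or traffic volume. A confounder must cause both variables, so log volume does not qualify.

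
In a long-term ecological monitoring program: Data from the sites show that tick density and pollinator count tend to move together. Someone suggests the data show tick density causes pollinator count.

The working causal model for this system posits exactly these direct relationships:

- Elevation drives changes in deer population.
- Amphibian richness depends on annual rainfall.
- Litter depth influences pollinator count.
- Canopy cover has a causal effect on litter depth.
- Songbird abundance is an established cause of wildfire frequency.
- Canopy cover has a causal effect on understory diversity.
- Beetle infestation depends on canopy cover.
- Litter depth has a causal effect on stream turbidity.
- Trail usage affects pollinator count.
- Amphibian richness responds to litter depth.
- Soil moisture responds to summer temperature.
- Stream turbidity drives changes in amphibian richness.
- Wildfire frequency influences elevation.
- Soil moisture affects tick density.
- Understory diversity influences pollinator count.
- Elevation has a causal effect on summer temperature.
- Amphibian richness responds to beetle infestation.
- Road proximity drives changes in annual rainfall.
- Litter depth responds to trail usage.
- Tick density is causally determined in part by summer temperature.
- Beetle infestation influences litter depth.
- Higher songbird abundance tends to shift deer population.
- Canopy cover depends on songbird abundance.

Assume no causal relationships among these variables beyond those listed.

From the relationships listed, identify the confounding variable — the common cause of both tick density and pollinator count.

Songbird abundance has a causal path to tick density (songbird abundance → wildfire frequency → elevation → summer temperature → tick density) and a separate causal path to pollinator count (songbird abundance → canopy cover → litter depth → pollinator count), so it is a common cause of both.
No stated relationship gives tick density a causal route to pollinator count, so the correlation is explained by the shared upstream cause rather than a direct effect.

songbird abundance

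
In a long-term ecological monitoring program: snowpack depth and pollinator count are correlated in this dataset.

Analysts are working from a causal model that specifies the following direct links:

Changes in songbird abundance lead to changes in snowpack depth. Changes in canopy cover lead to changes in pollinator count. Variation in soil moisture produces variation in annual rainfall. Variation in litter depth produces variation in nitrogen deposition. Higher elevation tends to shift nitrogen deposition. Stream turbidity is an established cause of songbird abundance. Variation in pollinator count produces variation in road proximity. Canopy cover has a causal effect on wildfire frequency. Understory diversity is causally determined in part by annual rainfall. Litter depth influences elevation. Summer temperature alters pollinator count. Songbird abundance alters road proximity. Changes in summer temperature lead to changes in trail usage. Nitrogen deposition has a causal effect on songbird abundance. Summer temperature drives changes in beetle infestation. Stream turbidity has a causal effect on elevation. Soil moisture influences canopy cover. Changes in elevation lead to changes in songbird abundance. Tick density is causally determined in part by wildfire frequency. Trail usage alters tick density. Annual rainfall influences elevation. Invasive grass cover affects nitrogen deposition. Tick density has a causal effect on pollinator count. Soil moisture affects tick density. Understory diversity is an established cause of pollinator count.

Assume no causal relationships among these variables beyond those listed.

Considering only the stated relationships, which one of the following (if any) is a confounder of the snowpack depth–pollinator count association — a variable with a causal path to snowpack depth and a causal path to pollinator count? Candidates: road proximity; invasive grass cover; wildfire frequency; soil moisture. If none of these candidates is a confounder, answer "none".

soil moisture

Soil moisture causes snowpack depth (soil moisture → annual rainfall → elevation → songbird abundance → snowpack depth) and also causes pollinator count (soil moisture → canopy cover → pollinator count); it is a common cause of both.
Each of the other candidates lacks a causal path to at least one of snowpack depth and pollinator count, so they do not confound the relationship.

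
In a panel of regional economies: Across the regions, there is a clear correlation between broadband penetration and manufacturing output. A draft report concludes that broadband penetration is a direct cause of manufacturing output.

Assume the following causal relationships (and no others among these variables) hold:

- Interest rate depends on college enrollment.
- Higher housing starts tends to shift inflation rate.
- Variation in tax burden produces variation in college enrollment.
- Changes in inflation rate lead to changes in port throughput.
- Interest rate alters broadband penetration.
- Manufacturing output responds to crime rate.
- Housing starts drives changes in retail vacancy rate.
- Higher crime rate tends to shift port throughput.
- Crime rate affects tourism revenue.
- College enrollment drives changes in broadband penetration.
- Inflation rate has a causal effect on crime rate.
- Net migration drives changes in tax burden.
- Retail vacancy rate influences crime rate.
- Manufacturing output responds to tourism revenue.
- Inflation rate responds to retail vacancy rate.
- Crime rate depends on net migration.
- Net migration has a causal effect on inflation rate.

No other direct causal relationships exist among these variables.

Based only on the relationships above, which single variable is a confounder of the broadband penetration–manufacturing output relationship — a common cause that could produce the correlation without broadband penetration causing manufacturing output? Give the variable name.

net migration

Net migration has a causal path to broadband penetration (net migration → tax burden → college enrollment → broadband penetration) and a separate causal path to manufacturing output (net migration → crime rate → manufacturing output), so it is a common cause of both.
No stated relationship gives broadband penetration a causal route to manufacturing output, so the correlation is explained by the shared upstream cause rather than a direct effect.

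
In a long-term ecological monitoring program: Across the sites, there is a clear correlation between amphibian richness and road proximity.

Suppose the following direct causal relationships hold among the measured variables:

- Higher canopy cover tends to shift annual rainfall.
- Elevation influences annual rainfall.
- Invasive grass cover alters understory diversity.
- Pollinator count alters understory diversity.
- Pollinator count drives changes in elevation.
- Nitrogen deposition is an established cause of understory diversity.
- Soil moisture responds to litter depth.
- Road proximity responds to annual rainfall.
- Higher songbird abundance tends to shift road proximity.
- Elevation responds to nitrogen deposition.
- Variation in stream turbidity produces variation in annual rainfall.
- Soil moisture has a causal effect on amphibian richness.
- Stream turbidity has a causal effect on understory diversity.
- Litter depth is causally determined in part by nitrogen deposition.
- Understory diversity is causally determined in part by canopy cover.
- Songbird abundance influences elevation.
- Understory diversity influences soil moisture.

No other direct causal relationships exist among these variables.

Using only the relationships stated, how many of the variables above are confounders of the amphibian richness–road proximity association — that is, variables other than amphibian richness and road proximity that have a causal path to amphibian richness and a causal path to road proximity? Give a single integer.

The common causes are: canopy cover (to amphibian richness via canopy cover → understory diversity → soil moisture → amphibian richness; to road proximity via canopy cover → annual rainfall → road proximity); nitrogen deposition (to amphibian richness via nitrogen deposition → litter depth → soil moisture → amphibian richness; to road proximity via nitrogen deposition → elevation → annual rainfall → road proximity); pollinator count (to amphibian richness via pollinator count → understory diversity → soil moisture → amphibian richness; to road proximity via pollinator count → elevation → annual rainfall → road proximity); stream turbidity (to amphibian richness via stream turbidity → understory diversity → soil moisture → amphibian richness; to road proximity via stream turbidity → annual rainfall → road proximity).
Every other variable lacks a causal path to at least one of amphibian richness and road proximity.

4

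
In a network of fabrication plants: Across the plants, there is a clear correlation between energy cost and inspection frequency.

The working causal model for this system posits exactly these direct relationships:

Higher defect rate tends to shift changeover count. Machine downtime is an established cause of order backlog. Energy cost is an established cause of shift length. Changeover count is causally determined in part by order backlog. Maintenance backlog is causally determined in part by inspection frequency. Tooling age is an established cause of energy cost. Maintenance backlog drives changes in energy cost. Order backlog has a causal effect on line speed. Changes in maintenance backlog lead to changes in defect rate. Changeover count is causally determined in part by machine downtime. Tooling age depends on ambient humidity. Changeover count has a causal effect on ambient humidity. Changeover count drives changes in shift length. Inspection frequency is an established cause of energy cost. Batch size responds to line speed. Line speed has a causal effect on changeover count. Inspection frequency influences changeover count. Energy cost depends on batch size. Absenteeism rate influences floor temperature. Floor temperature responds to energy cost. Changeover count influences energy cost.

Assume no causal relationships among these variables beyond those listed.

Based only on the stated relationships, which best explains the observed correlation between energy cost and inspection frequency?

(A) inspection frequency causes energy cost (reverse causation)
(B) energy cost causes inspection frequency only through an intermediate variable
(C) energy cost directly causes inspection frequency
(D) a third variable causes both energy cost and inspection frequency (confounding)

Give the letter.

A

The stated link runs inspection frequency → energy cost; energy cost has no causal path to inspection frequency. No variable causes both, so confounding is ruled out. The correlation reflects reverse causation.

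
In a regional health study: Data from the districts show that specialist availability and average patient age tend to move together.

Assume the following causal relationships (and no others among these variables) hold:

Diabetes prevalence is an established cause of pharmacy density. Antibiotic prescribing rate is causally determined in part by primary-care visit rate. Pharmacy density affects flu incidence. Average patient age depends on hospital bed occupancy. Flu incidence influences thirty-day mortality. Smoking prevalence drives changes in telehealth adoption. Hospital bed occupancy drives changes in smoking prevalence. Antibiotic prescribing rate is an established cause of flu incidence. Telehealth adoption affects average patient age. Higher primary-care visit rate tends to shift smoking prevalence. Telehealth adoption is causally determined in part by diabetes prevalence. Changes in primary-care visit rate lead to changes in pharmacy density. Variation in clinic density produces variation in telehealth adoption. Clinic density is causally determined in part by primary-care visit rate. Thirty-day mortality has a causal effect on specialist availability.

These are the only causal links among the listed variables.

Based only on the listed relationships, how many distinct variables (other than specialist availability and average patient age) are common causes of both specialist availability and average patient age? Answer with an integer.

2

The common causes are: diabetes prevalence (to specialist availability via diabetes prevalence → pharmacy density → flu incidence → thirty-day mortality → specialist availability; to average patient age via diabetes prevalence → telehealth adoption → average patient age); primary-care visit rate (to specialist availability via primary-care visit rate → pharmacy density → flu incidence → thirty-day mortality → specialist availability; to average patient age via primary-care visit rate → clinic density → telehealth adoption → average patient age).
Every other variable lacks a causal path to at least one of specialist availability and average patient age.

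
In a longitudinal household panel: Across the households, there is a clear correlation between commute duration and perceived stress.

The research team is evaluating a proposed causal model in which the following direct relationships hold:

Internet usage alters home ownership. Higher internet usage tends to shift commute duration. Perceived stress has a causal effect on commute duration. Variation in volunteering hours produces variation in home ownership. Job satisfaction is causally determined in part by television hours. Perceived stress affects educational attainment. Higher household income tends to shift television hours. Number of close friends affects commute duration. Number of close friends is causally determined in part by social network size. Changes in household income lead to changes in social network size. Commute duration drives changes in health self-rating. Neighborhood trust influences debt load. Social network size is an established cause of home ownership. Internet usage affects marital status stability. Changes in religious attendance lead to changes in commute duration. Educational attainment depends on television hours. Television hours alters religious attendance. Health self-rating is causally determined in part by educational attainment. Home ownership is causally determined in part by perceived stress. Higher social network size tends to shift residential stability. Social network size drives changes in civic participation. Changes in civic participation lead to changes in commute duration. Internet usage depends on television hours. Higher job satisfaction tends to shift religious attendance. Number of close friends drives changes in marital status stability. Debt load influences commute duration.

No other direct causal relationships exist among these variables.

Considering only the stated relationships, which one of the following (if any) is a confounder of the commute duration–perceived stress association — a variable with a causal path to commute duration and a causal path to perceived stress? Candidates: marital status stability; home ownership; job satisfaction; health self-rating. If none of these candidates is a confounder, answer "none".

none

None of the listed candidates has causal paths to both commute duration and perceived stress in the stated relationships, so none is a common cause.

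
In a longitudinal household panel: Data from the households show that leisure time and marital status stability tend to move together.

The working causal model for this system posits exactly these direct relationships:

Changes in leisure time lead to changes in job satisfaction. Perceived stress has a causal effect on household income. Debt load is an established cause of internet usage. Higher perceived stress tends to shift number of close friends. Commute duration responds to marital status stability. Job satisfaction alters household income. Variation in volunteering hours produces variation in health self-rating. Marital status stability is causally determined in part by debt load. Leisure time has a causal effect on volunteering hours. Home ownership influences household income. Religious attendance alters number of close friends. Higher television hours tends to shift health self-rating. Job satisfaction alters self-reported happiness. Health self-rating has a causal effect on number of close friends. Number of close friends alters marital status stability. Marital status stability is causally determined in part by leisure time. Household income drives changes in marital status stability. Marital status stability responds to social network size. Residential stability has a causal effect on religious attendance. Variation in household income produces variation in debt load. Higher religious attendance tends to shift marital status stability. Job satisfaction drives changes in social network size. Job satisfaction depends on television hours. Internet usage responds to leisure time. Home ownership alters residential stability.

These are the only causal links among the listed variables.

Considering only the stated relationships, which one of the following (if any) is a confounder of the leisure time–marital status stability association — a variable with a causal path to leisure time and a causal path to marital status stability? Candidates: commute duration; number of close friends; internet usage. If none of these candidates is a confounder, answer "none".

none

None of the listed candidates has causal paths to both leisure time and marital status stability in the stated relationships, so none is a common cause.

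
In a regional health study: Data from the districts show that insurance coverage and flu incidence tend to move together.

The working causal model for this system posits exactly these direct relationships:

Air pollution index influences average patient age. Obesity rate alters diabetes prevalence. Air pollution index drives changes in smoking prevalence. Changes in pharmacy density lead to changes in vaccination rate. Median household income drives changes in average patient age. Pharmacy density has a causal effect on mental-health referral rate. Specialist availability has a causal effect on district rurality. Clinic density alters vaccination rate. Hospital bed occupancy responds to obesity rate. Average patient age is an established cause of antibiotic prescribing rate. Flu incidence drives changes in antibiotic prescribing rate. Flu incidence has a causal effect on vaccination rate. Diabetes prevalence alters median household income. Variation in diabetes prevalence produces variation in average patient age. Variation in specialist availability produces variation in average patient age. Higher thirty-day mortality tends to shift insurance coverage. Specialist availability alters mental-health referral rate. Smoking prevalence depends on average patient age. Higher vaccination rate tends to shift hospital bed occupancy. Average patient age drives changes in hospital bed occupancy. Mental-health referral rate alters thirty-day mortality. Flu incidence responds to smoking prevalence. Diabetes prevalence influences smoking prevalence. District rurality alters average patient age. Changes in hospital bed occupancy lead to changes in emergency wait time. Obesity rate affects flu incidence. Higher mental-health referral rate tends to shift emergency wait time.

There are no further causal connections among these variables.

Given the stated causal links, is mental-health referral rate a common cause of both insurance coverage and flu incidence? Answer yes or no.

Mental-health referral rate has no stated causal path to flu incidence. A confounder must cause both variables, so mental-health referral rate does not qualify.

no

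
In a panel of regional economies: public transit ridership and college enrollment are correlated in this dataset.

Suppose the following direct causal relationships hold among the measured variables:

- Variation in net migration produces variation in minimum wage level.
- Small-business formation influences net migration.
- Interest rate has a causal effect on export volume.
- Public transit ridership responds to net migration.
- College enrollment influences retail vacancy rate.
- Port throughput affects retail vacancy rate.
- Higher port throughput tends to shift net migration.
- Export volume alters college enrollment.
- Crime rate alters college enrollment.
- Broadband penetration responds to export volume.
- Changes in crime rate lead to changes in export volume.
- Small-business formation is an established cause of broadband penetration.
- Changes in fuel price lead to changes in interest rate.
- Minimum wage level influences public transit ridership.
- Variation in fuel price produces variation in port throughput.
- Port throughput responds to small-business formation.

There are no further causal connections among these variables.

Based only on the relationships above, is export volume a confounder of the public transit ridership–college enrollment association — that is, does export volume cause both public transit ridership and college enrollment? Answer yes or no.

no

Export volume has no stated causal path to public transit ridership. A confounder must cause both variables, so export volume does not qualify.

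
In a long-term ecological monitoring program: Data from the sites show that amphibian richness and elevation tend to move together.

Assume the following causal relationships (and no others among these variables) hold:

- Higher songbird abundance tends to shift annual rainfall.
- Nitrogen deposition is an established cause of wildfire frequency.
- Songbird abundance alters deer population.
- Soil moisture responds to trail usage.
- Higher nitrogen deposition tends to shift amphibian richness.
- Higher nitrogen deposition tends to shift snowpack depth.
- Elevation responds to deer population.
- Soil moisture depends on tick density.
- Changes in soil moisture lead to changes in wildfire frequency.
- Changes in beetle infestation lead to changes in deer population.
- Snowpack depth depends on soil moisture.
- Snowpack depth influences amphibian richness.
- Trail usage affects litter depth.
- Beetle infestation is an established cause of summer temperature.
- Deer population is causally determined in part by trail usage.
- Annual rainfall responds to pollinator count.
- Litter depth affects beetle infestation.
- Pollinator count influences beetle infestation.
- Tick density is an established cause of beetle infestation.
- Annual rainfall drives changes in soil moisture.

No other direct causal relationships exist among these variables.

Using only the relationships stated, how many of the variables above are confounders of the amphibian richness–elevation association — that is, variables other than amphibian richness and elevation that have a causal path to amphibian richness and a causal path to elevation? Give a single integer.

4

The common causes are: pollinator count (to amphibian richness via pollinator count → annual rainfall → soil moisture → snowpack depth → amphibian richness; to elevation via pollinator count → beetle infestation → deer population → elevation); songbird abundance (to amphibian richness via songbird abundance → annual rainfall → soil moisture → snowpack depth → amphibian richness; to elevation via songbird abundance → deer population → elevation); tick density (to amphibian richness via tick density → soil moisture → snowpack depth → amphibian richness; to elevation via tick density → beetle infestation → deer population → elevation); trail usage (to amphibian richness via trail usage → soil moisture → snowpack depth → amphibian richness; to elevation via trail usage → deer population → elevation).
Every other variable lacks a causal path to at least one of amphibian richness and elevation.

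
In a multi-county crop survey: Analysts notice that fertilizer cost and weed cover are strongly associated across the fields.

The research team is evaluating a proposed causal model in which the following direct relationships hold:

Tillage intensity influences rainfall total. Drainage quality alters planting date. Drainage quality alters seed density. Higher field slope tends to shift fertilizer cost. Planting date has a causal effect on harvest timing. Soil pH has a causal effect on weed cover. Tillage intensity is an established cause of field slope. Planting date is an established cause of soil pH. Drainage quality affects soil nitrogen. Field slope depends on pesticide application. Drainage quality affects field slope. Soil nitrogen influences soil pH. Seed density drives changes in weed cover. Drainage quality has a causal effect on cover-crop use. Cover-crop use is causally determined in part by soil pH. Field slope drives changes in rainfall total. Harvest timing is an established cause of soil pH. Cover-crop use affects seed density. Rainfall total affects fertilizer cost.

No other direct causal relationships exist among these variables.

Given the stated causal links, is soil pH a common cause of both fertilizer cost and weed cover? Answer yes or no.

no

Soil pH has no stated causal path to fertilizer cost. A confounder must cause both variables, so soil pH does not qualify.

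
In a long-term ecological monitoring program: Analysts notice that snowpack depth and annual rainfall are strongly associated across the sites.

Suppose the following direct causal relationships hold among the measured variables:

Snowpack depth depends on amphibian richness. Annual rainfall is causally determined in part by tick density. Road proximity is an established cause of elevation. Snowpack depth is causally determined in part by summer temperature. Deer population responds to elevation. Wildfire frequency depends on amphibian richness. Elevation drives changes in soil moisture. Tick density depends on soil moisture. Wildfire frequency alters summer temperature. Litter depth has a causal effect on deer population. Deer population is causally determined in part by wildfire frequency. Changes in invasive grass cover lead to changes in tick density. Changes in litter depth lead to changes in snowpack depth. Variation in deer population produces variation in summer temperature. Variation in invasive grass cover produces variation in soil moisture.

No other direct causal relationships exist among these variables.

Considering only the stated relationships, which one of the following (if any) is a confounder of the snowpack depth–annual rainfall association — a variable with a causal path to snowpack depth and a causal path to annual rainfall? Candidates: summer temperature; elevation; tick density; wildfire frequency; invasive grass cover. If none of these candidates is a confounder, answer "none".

Elevation causes snowpack depth (elevation → deer population → summer temperature → snowpack depth) and also causes annual rainfall (elevation → soil moisture → tick density → annual rainfall); it is a common cause of both.
Each of the other candidates lacks a causal path to at least one of snowpack depth and annual rainfall, so they do not confound the relationship.

elevation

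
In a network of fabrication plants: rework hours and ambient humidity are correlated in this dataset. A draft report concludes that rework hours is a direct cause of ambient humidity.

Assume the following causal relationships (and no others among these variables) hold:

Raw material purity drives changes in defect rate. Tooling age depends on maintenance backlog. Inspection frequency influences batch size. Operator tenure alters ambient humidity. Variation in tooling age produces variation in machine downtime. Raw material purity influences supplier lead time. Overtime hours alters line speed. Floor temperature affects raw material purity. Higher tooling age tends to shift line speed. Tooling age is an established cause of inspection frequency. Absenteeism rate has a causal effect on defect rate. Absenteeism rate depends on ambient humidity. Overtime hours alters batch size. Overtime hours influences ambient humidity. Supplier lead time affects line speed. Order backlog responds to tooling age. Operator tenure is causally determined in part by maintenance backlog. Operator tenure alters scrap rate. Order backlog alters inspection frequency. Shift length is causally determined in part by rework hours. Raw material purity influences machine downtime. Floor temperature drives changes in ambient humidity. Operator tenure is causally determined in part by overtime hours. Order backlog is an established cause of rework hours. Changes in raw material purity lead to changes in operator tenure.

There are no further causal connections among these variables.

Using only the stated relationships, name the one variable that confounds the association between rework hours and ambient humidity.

maintenance backlog

Maintenance backlog has a causal path to rework hours (maintenance backlog → tooling age → order backlog → rework hours) and a separate causal path to ambient humidity (maintenance backlog → operator tenure → ambient humidity), so it is a common cause of both.
No stated relationship gives rework hours a causal route to ambient humidity, so the correlation is explained by the shared upstream cause rather than a direct effect.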